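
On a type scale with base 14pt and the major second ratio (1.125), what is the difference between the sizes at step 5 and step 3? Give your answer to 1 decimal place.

5.3pt

Step 3: 14.0 × 1.125³ = 19.934pt
Step 5: 14.0 × 1.125⁵ = 25.228pt
Difference: 25.228 − 19.934 = 5.294pt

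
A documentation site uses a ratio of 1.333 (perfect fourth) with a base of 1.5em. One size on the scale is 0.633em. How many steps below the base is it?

1.333ⁿ = 1.5 / 0.633 = 2.3697
n = ln(2.3697) / ln(1.333) = 0.8627 / 0.2874 ≈ 3.00

3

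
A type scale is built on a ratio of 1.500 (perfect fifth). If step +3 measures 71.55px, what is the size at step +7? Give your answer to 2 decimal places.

The gap is 7 − (3) = 4 steps, so the factor is 1.500^4.
71.55 × 1.500⁴ = 71.55 × 5.06250 ≈ 362.222

362.22px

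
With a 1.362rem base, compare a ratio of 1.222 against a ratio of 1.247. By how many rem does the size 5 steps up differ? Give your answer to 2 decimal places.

0.40rem

At 1.222: 1.362 × 1.222⁵ = 3.7114rem
At 1.247: 1.362 × 1.247⁵ = 4.1069rem
Difference: 4.1069 − 3.7114 = 0.3955rem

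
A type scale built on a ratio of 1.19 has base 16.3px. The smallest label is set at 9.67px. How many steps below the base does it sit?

3

1.19ⁿ = 16.3 / 9.67 = 1.6856
n = ln(1.6856) / ln(1.19) = 0.5221 / 0.1740 ≈ 3.00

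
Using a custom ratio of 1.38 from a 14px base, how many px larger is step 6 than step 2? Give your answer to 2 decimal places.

Step 2: 14.0 × 1.38² = 26.6616px
Step 6: 14.0 × 1.38⁶ = 96.6947px
Difference: 96.6947 − 26.6616 = 70.0331px

70.03px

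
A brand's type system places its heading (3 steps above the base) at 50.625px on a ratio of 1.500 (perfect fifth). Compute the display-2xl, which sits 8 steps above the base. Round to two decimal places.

50.625 × 1.500⁵ = 50.625 × 7.59375 ≈ 384.434

384.43px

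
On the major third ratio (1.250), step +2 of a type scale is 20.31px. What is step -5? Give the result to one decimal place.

Moving from step +2 to step -5 is 7 steps down, so divide by r⁷.
20.31 ÷ 1.250⁷ = 20.31 ÷ 4.76837 ≈ 4.259

4.3px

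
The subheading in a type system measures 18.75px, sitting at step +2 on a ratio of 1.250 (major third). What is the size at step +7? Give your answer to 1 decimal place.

18.75 × 1.250⁵ = 18.75 × 3.05176 ≈ 57.220

57.2px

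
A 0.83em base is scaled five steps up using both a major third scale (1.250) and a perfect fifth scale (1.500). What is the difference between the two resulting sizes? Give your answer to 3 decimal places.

Major third: 0.83 × 1.250⁵ = 2.53296em
Perfect fifth: 0.83 × 1.500⁵ = 6.30281em
Difference: 6.30281 − 2.53296 = 3.76985em

3.770em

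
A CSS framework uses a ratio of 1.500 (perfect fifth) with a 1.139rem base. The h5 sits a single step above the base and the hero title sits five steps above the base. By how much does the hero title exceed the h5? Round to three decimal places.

Step 1: 1.139 × 1.500 = 1.70850rem
Step 5: 1.139 × 1.500⁵ = 8.64928rem
Difference: 8.64928 − 1.70850 = 6.94078rem

6.941rem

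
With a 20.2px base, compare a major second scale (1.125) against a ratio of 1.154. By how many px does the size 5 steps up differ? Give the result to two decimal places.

Major second: 20.2 × 1.125⁵ = 36.4011px
At 1.154: 20.2 × 1.154⁵ = 41.3409px
Difference: 41.3409 − 36.4011 = 4.9398px

4.94px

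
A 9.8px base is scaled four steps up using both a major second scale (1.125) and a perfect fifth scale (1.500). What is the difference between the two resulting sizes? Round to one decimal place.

33.9px

Major second: 9.8 × 1.125⁴ = 15.698px
Perfect fifth: 9.8 × 1.500⁴ = 49.613px
Difference: 49.613 − 15.698 = 33.915px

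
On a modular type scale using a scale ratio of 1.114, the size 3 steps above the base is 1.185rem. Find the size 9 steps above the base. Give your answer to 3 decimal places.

2.265rem

1.185 × 1.114⁶ = 1.185 × 1.91122 ≈ 2.265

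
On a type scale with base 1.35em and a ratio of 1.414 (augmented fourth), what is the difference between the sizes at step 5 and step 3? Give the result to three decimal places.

3.814em

Step 3: 1.35 × 1.414³ = 3.81665em
Step 5: 1.35 × 1.414⁵ = 7.63099em
Difference: 7.63099 − 3.81665 = 3.81434em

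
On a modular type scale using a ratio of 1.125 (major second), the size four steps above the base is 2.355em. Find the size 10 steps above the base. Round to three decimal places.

4.774em

2.355 × 1.125⁶ = 2.355 × 2.02729 ≈ 4.774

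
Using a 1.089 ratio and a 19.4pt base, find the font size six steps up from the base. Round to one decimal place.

32.4pt

Each step on a modular scale multiplies by the ratio, so the size n steps from the base is base × ratioⁿ.
19.4 × 1.089⁶ = 19.4 × 1.66789 ≈ 32.36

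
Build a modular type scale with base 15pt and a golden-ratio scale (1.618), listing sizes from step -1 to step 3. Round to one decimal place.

9.3pt, 15.0pt, 24.3pt, 39.3pt, 63.5pt

Step -1: 15.0 ÷ 1.618 = 9.3
Step 0: 15pt
Step 1: 15.0 × 1.618 = 24.3
Step 2: 15.0 × 1.618² = 39.3
Step 3: 15.0 × 1.618³ = 63.5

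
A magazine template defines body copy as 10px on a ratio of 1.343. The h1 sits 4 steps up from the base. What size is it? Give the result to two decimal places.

32.53px

10.0 × 1.343⁴ = 10.0 × 3.25315 ≈ 32.53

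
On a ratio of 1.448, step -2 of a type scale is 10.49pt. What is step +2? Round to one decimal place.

46.1pt

10.49 × 1.448⁴ = 10.49 × 4.39617 ≈ 46.116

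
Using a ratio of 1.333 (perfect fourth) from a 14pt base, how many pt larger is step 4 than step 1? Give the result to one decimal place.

Step 1: 14.0 × 1.333 = 18.662pt
Step 4: 14.0 × 1.333⁴ = 44.203pt
Difference: 44.203 − 18.662 = 25.541pt

25.5pt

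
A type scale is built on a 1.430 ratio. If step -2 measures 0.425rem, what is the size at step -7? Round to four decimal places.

0.0711rem

The gap is -7 − (-2) = -5 steps, so the factor is 1.430^-5.
0.425 ÷ 1.430⁵ = 0.425 ÷ 5.97971 ≈ 0.0711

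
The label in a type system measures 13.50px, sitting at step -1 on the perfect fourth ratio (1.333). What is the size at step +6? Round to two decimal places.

The gap is 6 − (-1) = 7 steps, so the factor is 1.333^7.
13.50 × 1.333⁷ = 13.50 × 7.47844 ≈ 100.959

100.96px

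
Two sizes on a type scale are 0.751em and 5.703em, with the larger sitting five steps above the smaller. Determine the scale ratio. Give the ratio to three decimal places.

1.500

The ratio satisfies 0.751 × r⁵ = 5.703, so r = (5.703 / 0.751)^(1/5).
r = 7.5939^(1/5) ≈ 1.5000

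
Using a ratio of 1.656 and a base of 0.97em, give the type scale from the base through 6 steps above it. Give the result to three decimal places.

0.970em, 1.606em, 2.660em, 4.405em, 7.295em, 12.080em, 20.005em

Step 0: 0.97em
Step 1: 0.97 × 1.656 = 1.606
Step 2: 0.97 × 1.656² = 2.660
Step 3: 0.97 × 1.656³ = 4.405
Step 4: 0.97 × 1.656⁴ = 7.295
Step 5: 0.97 × 1.656⁵ = 12.080
Step 6: 0.97 × 1.656⁶ = 20.005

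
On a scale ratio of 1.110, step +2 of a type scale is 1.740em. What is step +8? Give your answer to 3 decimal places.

Moving from step +2 to step +8 is 6 steps up, so multiply by r⁶.
1.740 × 1.110⁶ = 1.740 × 1.87041 ≈ 3.255

3.255em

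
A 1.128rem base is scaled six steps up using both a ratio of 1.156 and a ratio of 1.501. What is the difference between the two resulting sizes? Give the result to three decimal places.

10.208rem

At 1.156: 1.128 × 1.156⁶ = 2.69188rem
At 1.501: 1.128 × 1.501⁶ = 12.90011rem
Difference: 12.90011 − 2.69188 = 10.20823rem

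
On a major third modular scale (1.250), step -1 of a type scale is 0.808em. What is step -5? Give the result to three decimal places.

Moving from step -1 to step -5 is 4 steps down, so divide by r⁴.
0.808 ÷ 1.250⁴ = 0.808 ÷ 2.44141 ≈ 0.331

0.331em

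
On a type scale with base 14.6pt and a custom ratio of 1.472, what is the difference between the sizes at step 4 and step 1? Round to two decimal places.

47.06pt

Step 1: 14.6 × 1.472 = 21.4912pt
Step 4: 14.6 × 1.472⁴ = 68.5463pt
Difference: 68.5463 − 21.4912 = 47.0551pt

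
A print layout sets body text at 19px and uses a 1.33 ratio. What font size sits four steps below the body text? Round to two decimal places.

19.0 ÷ 1.33⁴ = 19.0 ÷ 3.12901 ≈ 6.07

6.07px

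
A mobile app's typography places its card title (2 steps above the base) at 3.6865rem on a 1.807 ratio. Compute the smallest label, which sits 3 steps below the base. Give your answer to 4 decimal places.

3.6865 ÷ 1.807⁵ = 3.6865 ÷ 19.26596 ≈ 0.1913

0.1913rem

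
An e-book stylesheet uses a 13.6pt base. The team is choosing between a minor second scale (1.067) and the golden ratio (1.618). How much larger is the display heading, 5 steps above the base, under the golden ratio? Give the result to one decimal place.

Minor second: 13.6 × 1.067⁵ = 18.809pt
Golden ratio: 13.6 × 1.618⁵ = 150.810pt
Difference: 150.810 − 18.809 = 132.001pt

132.0pt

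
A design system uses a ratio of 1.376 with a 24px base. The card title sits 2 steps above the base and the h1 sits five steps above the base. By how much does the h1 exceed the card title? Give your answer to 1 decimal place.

Step 2: 24.0 × 1.376² = 45.441px
Step 5: 24.0 × 1.376⁵ = 118.387px
Difference: 118.387 − 45.441 = 72.946px

72.9px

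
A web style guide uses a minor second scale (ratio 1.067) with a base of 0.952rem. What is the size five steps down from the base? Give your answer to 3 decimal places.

0.688rem

0.952 ÷ 1.067⁵ = 0.952 ÷ 1.38300 ≈ 0.688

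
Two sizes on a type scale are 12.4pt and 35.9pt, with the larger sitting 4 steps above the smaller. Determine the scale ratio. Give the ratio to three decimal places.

1.304

The ratio satisfies 12.4 × r⁴ = 35.9, so r = (35.9 / 12.4)^(1/4).
r = 2.8952^(1/4) ≈ 1.3044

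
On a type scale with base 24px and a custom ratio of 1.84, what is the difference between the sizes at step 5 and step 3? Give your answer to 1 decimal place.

Step 3: 24.0 × 1.84³ = 149.508px
Step 5: 24.0 × 1.84⁵ = 506.175px
Difference: 506.175 − 149.508 = 356.667px

356.7px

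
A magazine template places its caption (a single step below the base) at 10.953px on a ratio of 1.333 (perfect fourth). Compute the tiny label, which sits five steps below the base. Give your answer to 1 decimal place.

The gap is -5 − (-1) = -4 steps, so the factor is 1.333^-4.
10.953 ÷ 1.333⁴ = 10.953 ÷ 3.15733 ≈ 3.469

3.5px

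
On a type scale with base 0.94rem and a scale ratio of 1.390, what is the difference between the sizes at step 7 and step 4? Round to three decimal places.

5.915rem

Step 4: 0.94 × 1.390⁴ = 3.50903rem
Step 7: 0.94 × 1.390⁷ = 9.42392rem
Difference: 9.42392 − 3.50903 = 5.91489rem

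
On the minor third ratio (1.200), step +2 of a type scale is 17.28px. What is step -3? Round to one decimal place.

6.9px

17.28 ÷ 1.200⁵ = 17.28 ÷ 2.48832 ≈ 6.944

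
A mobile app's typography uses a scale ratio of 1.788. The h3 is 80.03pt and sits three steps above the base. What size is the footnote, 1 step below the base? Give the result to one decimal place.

Moving from step +3 to step -1 is 4 steps down, so divide by r⁴.
80.03 ÷ 1.788⁴ = 80.03 ÷ 10.22045 ≈ 7.830

7.8pt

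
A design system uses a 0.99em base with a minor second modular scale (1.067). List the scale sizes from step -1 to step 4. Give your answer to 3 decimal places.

Step -1: 0.99 ÷ 1.067 = 0.928
Step 0: 0.99em
Step 1: 0.99 × 1.067 = 1.056
Step 2: 0.99 × 1.067² = 1.127
Step 3: 0.99 × 1.067³ = 1.203
Step 4: 0.99 × 1.067⁴ = 1.283

0.928em, 0.990em, 1.056em, 1.127em, 1.203em, 1.283em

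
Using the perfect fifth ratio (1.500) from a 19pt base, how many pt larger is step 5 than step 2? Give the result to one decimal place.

101.5pt

Step 2: 19.0 × 1.500² = 42.750pt
Step 5: 19.0 × 1.500⁵ = 144.281pt
Difference: 144.281 − 42.750 = 101.531pt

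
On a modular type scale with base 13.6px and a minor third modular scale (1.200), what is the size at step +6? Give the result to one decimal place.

40.6px

Each step on a modular scale multiplies by the ratio, so the size n steps from the base is base × ratioⁿ.
13.6 × 1.200⁶ = 13.6 × 2.98598 ≈ 40.61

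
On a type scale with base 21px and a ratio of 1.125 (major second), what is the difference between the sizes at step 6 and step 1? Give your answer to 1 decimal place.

18.9px

Step 1: 21.0 × 1.125 = 23.625px
Step 6: 21.0 × 1.125⁶ = 42.573px
Difference: 42.573 − 23.625 = 18.948px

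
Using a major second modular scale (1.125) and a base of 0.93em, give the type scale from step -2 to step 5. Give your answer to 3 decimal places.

0.735em, 0.827em, 0.930em, 1.046em, 1.177em, 1.324em, 1.490em, 1.676em

Step -2: 0.93 ÷ 1.125² = 0.735
Step -1: 0.93 ÷ 1.125 = 0.827
Step 0: 0.93em
Step 1: 0.93 × 1.125 = 1.046
Step 2: 0.93 × 1.125² = 1.177
Step 3: 0.93 × 1.125³ = 1.324
Step 4: 0.93 × 1.125⁴ = 1.490
Step 5: 0.93 × 1.125⁵ = 1.676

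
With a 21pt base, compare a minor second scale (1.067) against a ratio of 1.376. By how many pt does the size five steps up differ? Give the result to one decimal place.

74.5pt

Minor second: 21.0 × 1.067⁵ = 29.043pt
At 1.376: 21.0 × 1.376⁵ = 103.588pt
Difference: 103.588 − 29.043 = 74.545pt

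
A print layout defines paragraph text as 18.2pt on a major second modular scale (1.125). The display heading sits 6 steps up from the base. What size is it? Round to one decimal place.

36.9pt

A modular type scale is a geometric sequence: sizeₙ = base × rⁿ.
18.2 × 1.125⁶ = 18.2 × 2.02729 ≈ 36.90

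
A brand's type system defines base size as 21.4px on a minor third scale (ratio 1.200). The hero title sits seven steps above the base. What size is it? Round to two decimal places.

76.68px

21.4 × 1.200⁷ = 21.4 × 3.58318 ≈ 76.68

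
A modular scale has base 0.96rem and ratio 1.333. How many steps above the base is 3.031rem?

4

1.333ⁿ = 3.031 / 0.96 = 3.1573
n = ln(3.1573) / ln(1.333) = 1.1497 / 0.2874 ≈ 4.00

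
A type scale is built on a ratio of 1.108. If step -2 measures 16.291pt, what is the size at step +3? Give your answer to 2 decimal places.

16.291 × 1.108⁵ = 16.291 × 1.66993 ≈ 27.205

27.20pt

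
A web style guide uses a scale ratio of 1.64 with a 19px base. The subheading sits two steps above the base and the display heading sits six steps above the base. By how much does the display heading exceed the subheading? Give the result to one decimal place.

Step 2: 19.0 × 1.64² = 51.102px
Step 6: 19.0 × 1.64⁶ = 369.672px
Difference: 369.672 − 51.102 = 318.570px

318.6px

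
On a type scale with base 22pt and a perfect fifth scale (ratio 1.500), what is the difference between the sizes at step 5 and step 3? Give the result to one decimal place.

92.8pt

Step 3: 22.0 × 1.500³ = 74.250pt
Step 5: 22.0 × 1.500⁵ = 167.062pt
Difference: 167.062 − 74.250 = 92.812pt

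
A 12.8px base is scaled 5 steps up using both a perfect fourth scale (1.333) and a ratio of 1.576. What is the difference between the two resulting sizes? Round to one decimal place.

70.6px

Perfect fourth: 12.8 × 1.333⁵ = 53.872px
At 1.576: 12.8 × 1.576⁵ = 124.449px
Difference: 124.449 − 53.872 = 70.577px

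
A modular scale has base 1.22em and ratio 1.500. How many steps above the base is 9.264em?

1.500ⁿ = 9.264 / 1.22 = 7.5934
n = ln(7.5934) / ln(1.500) = 2.0273 / 0.4055 ≈ 5.00

5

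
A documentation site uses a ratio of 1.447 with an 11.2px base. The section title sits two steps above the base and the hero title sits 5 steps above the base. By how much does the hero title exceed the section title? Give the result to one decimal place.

47.6px

Step 2: 11.2 × 1.447² = 23.451px
Step 5: 11.2 × 1.447⁵ = 71.049px
Difference: 71.049 − 23.451 = 47.598px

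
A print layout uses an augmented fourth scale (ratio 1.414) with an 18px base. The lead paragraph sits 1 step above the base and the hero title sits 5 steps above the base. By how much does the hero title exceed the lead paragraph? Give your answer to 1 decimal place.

Step 1: 18.0 × 1.414 = 25.452px
Step 5: 18.0 × 1.414⁵ = 101.747px
Difference: 101.747 − 25.452 = 76.295px

76.3px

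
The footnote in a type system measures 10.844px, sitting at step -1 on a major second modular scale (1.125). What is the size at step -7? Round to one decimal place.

5.3px

10.844 ÷ 1.125⁶ = 10.844 ÷ 2.02729 ≈ 5.349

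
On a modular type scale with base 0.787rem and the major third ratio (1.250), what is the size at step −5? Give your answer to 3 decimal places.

A modular type scale is a geometric sequence: sizeₙ = base × rⁿ.
0.787 ÷ 1.250⁵ = 0.787 ÷ 3.05176 ≈ 0.258

0.258rem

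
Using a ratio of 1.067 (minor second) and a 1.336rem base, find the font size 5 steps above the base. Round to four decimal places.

1.8477rem

1.336 × 1.067⁵ = 1.336 × 1.38300 ≈ 1.8477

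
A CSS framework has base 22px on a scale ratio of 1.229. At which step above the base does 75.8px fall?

1.229ⁿ = 75.8 / 22 = 3.4455
n = ln(3.4455) / ln(1.229) = 1.2371 / 0.2062 ≈ 6.00

6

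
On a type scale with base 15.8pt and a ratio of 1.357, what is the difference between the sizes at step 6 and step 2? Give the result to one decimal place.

69.6pt

Step 2: 15.8 × 1.357² = 29.095pt
Step 6: 15.8 × 1.357⁶ = 98.659pt
Difference: 98.659 − 29.095 = 69.564pt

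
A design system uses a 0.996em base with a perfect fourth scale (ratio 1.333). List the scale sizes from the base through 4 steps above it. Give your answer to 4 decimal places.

Step 0: 0.996em
Step 1: 0.996 × 1.333 = 1.3277
Step 2: 0.996 × 1.333² = 1.7698
Step 3: 0.996 × 1.333³ = 2.3591
Step 4: 0.996 × 1.333⁴ = 3.1447

0.9960em, 1.3277em, 1.7698em, 2.3591em, 3.1447em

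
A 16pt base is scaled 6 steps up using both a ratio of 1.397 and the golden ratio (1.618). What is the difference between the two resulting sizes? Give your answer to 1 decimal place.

At 1.397: 16.0 × 1.397⁶ = 118.932pt
Golden ratio: 16.0 × 1.618⁶ = 287.072pt
Difference: 287.072 − 118.932 = 168.140pt

168.1pt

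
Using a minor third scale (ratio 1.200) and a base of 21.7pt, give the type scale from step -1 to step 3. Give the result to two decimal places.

Step -1: 21.7 ÷ 1.200 = 18.08
Step 0: 21.7pt
Step 1: 21.7 × 1.200 = 26.04
Step 2: 21.7 × 1.200² = 31.25
Step 3: 21.7 × 1.200³ = 37.50

18.08pt, 21.70pt, 26.04pt, 31.25pt, 37.50pt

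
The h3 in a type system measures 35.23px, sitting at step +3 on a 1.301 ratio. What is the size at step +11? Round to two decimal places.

289.16px

The gap is 11 − (3) = 8 steps, so the factor is 1.301^8.
35.23 × 1.301⁸ = 35.23 × 8.20764 ≈ 289.155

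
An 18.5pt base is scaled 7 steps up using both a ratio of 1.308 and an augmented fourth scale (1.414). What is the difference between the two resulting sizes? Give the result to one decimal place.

At 1.308: 18.5 × 1.308⁷ = 121.179pt
Augmented fourth: 18.5 × 1.414⁷ = 209.082pt
Difference: 209.082 − 121.179 = 87.903pt

87.9pt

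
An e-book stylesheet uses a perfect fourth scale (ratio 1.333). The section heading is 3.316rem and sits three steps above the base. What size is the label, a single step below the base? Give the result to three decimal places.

1.050rem

Moving from step +3 to step -1 is 4 steps down, so divide by r⁴.
3.316 ÷ 1.333⁴ = 3.316 ÷ 3.15733 ≈ 1.050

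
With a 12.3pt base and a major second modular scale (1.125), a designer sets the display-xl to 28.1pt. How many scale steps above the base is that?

1.125ⁿ = 28.1 / 12.3 = 2.2846
n = ln(2.2846) / ln(1.125) = 0.8262 / 0.1178 ≈ 7.01

7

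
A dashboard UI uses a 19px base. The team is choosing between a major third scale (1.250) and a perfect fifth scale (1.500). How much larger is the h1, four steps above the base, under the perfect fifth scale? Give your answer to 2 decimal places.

Major third: 19.0 × 1.250⁴ = 46.3867px
Perfect fifth: 19.0 × 1.500⁴ = 96.1875px
Difference: 96.1875 − 46.3867 = 49.8008px

49.80px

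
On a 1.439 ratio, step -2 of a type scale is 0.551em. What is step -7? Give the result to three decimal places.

0.089em

0.551 ÷ 1.439⁵ = 0.551 ÷ 6.17027 ≈ 0.089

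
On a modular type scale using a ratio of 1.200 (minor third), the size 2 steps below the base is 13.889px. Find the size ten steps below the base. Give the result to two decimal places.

13.889 ÷ 1.200⁸ = 13.889 ÷ 4.29982 ≈ 3.230

3.23px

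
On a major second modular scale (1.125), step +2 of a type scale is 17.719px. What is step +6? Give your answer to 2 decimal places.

The gap is 6 − (2) = 4 steps, so the factor is 1.125^4.
17.719 × 1.125⁴ = 17.719 × 1.60181 ≈ 28.382

28.38px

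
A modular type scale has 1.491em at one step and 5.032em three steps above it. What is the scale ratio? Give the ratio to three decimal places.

1.500

r³ = 5.032 / 1.491, so r = (5.032/1.491)^(1/3).
r = 3.3749^(1/3) ≈ 1.5000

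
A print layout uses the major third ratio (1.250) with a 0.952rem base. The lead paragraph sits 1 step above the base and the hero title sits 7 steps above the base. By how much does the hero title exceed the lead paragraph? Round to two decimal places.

3.35rem

Step 1: 0.952 × 1.250 = 1.1900rem
Step 7: 0.952 × 1.250⁷ = 4.5395rem
Difference: 4.5395 − 1.1900 = 3.3495rem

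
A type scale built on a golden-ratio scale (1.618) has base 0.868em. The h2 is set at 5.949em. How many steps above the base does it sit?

4

1.618ⁿ = 5.949 / 0.868 = 6.8537
n = ln(6.8537) / ln(1.618) = 1.9248 / 0.4812 ≈ 4.00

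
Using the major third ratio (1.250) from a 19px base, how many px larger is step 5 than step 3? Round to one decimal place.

Step 3: 19.0 × 1.250³ = 37.109px
Step 5: 19.0 × 1.250⁵ = 57.983px
Difference: 57.983 − 37.109 = 20.874px

20.9px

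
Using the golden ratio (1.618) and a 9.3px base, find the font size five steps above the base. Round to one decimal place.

9.3 × 1.618⁵ = 9.3 × 11.08901 ≈ 103.13

103.1px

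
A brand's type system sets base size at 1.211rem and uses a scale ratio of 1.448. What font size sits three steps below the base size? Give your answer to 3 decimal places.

A modular type scale is a geometric sequence: sizeₙ = base × rⁿ.
1.211 ÷ 1.448³ = 1.211 ÷ 3.03603 ≈ 0.399

0.399rem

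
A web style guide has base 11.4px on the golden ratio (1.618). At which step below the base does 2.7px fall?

1.618ⁿ = 11.4 / 2.7 = 4.2222
n = ln(4.2222) / ln(1.618) = 1.4404 / 0.4812 ≈ 2.99

3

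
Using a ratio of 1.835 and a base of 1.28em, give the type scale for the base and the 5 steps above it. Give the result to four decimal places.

Step 0: 1.28em
Step 1: 1.28 × 1.835 = 2.3488
Step 2: 1.28 × 1.835² = 4.3100
Step 3: 1.28 × 1.835³ = 7.9089
Step 4: 1.28 × 1.835⁴ = 14.5129
Step 5: 1.28 × 1.835⁵ = 26.6312

1.2800em, 2.3488em, 4.3100em, 7.9089em, 14.5129em, 26.6312em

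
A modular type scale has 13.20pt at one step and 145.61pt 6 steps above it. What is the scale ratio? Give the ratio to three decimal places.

The ratio satisfies 13.20 × r⁶ = 145.61, so r = (145.61 / 13.20)^(1/6).
r = 11.0311^(1/6) ≈ 1.4920

1.492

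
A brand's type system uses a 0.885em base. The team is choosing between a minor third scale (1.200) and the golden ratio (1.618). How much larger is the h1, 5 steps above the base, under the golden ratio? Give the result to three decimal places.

7.612em

Minor third: 0.885 × 1.200⁵ = 2.20216em
Golden ratio: 0.885 × 1.618⁵ = 9.81377em
Difference: 9.81377 − 2.20216 = 7.61161em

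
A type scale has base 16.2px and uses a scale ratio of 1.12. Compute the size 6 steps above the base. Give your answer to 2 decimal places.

31.98px

16.2 × 1.12⁶ = 16.2 × 1.97382 ≈ 31.98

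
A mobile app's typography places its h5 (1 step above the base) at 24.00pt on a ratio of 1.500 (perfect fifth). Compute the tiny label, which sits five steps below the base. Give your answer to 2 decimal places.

The gap is -5 − (1) = -6 steps, so the factor is 1.500^-6.
24.00 ÷ 1.500⁶ = 24.00 ÷ 11.39062 ≈ 2.107

2.11pt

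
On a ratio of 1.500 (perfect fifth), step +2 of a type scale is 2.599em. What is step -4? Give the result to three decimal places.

2.599 ÷ 1.500⁶ = 2.599 ÷ 11.39062 ≈ 0.228

0.228em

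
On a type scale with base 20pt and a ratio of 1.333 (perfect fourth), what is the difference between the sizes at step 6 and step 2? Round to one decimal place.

76.7pt

Step 2: 20.0 × 1.333² = 35.538pt
Step 6: 20.0 × 1.333⁶ = 112.205pt
Difference: 112.205 − 35.538 = 76.667pt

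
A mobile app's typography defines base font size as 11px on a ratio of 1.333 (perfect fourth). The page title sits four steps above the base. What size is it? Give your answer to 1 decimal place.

A modular type scale is a geometric sequence: sizeₙ = base × rⁿ.
11.0 × 1.333⁴ = 11.0 × 3.15733 ≈ 34.73

34.7px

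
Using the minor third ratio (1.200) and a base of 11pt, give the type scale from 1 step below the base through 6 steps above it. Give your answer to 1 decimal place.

9.2pt, 11.0pt, 13.2pt, 15.8pt, 19.0pt, 22.8pt, 27.4pt, 32.8pt

Step -1: 11.0 ÷ 1.200 = 9.2
Step 0: 11pt
Step 1: 11.0 × 1.200 = 13.2
Step 2: 11.0 × 1.200² = 15.8
Step 3: 11.0 × 1.200³ = 19.0
Step 4: 11.0 × 1.200⁴ = 22.8
Step 5: 11.0 × 1.200⁵ = 27.4
Step 6: 11.0 × 1.200⁶ = 32.8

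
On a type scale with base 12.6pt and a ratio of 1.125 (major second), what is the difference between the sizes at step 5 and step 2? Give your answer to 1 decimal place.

Step 2: 12.6 × 1.125² = 15.947pt
Step 5: 12.6 × 1.125⁵ = 22.706pt
Difference: 22.706 − 15.947 = 6.759pt

6.8pt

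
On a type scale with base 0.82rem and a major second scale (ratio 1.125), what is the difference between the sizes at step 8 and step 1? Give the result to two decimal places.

1.18rem

Step 1: 0.82 × 1.125 = 0.9225rem
Step 8: 0.82 × 1.125⁸ = 2.1039rem
Difference: 2.1039 − 0.9225 = 1.1814rem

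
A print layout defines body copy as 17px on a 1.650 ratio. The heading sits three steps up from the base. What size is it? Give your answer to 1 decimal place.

17.0 × 1.650³ = 17.0 × 4.49212 ≈ 76.37

76.4px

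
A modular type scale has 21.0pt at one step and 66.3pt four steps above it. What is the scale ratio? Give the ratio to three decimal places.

1.333

The ratio satisfies 21.0 × r⁴ = 66.3, so r = (66.3 / 21.0)^(1/4).
r = 3.1571^(1/4) ≈ 1.3330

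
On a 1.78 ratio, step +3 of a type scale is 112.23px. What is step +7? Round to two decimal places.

1126.65px

112.23 × 1.78⁴ = 112.23 × 10.03876 ≈ 1126.650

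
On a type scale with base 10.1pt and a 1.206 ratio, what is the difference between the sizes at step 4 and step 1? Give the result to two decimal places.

9.18pt

Step 1: 10.1 × 1.206 = 12.1806pt
Step 4: 10.1 × 1.206⁴ = 21.3654pt
Difference: 21.3654 − 12.1806 = 9.1848pt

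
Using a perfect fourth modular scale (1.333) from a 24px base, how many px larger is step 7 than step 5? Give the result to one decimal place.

78.5px

Step 5: 24.0 × 1.333⁵ = 101.009px
Step 7: 24.0 × 1.333⁷ = 179.483px
Difference: 179.483 − 101.009 = 78.474px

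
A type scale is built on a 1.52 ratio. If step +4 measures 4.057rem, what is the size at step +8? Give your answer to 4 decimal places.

Moving from step +4 to step +8 is 4 steps up, so multiply by r⁴.
4.057 × 1.52⁴ = 4.057 × 5.33795 ≈ 21.6561

21.6561rem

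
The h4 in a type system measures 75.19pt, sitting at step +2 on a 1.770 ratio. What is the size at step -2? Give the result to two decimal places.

7.66pt

75.19 ÷ 1.770⁴ = 75.19 ÷ 9.81506 ≈ 7.661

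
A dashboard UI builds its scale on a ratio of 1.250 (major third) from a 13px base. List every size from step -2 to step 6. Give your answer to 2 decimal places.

8.32px, 10.40px, 13.00px, 16.25px, 20.31px, 25.39px, 31.74px, 39.67px, 49.59px

Step -2: 13.0 ÷ 1.250² = 8.32
Step -1: 13.0 ÷ 1.250 = 10.40
Step 0: 13px
Step 1: 13.0 × 1.250 = 16.25
Step 2: 13.0 × 1.250² = 20.31
Step 3: 13.0 × 1.250³ = 25.39
Step 4: 13.0 × 1.250⁴ = 31.74
Step 5: 13.0 × 1.250⁵ = 39.67
Step 6: 13.0 × 1.250⁶ = 49.59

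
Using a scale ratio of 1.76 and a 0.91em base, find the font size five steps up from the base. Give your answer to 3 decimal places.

0.91 × 1.76⁵ = 0.91 × 16.88742 ≈ 15.368

15.368em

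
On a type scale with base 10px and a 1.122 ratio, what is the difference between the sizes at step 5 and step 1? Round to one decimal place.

Step 1: 10.0 × 1.122 = 11.220px
Step 5: 10.0 × 1.122⁵ = 17.781px
Difference: 17.781 − 11.220 = 6.561px

6.6px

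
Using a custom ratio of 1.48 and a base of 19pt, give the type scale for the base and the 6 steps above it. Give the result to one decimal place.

Step 0: 19pt
Step 1: 19.0 × 1.48 = 28.1
Step 2: 19.0 × 1.48² = 41.6
Step 3: 19.0 × 1.48³ = 61.6
Step 4: 19.0 × 1.48⁴ = 91.2
Step 5: 19.0 × 1.48⁵ = 134.9
Step 6: 19.0 × 1.48⁶ = 199.7

19.0pt, 28.1pt, 41.6pt, 61.6pt, 91.2pt, 134.9pt, 199.7pt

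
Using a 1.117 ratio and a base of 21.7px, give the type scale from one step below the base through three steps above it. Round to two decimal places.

Step -1: 21.7 ÷ 1.117 = 19.43
Step 0: 21.7px
Step 1: 21.7 × 1.117 = 24.24
Step 2: 21.7 × 1.117² = 27.07
Step 3: 21.7 × 1.117³ = 30.24

19.43px, 21.70px, 24.24px, 27.07px, 30.24px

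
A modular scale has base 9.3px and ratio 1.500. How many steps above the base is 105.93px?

6

1.500ⁿ = 105.93 / 9.3 = 11.3903
n = ln(11.3903) / ln(1.500) = 2.4328 / 0.4055 ≈ 6.00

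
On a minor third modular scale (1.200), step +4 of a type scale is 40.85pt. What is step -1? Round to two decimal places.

16.42pt

40.85 ÷ 1.200⁵ = 40.85 ÷ 2.48832 ≈ 16.417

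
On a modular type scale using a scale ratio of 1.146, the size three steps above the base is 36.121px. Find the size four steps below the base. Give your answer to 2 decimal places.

13.91px

36.121 ÷ 1.146⁷ = 36.121 ÷ 2.59593 ≈ 13.914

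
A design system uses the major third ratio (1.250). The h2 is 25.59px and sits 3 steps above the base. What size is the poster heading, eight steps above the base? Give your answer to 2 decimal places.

25.59 × 1.250⁵ = 25.59 × 3.05176 ≈ 78.094

78.09px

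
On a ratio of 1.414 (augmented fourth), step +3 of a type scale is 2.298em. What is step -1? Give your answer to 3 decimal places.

2.298 ÷ 1.414⁴ = 2.298 ÷ 3.99758 ≈ 0.575

0.575em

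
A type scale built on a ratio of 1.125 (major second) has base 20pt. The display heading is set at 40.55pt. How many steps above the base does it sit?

6

1.125ⁿ = 40.55 / 20 = 2.0275
n = ln(2.0275) / ln(1.125) = 0.7068 / 0.1178 ≈ 6.00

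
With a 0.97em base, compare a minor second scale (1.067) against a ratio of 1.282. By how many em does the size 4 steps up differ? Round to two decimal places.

Minor second: 0.97 × 1.067⁴ = 1.2573em
At 1.282: 0.97 × 1.282⁴ = 2.6201em
Difference: 2.6201 − 1.2573 = 1.3628em

1.36em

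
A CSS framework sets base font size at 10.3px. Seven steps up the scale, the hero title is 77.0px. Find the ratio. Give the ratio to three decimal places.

r⁷ = 77.0 / 10.3, so r = (77.0/10.3)^(1/7).
r = 7.4757^(1/7) ≈ 1.3329

1.333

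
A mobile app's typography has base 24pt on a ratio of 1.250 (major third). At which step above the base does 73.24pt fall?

1.250ⁿ = 73.24 / 24 = 3.0517
n = ln(3.0517) / ln(1.250) = 1.1157 / 0.2231 ≈ 5.00

5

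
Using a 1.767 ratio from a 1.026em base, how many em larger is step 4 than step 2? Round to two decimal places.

Step 2: 1.026 × 1.767² = 3.2035em
Step 4: 1.026 × 1.767⁴ = 10.0022em
Difference: 10.0022 − 3.2035 = 6.7987em

6.80em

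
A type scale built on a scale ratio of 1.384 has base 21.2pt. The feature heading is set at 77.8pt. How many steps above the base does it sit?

1.384ⁿ = 77.8 / 21.2 = 3.6698
n = ln(3.6698) / ln(1.384) = 1.3001 / 0.3250 ≈ 4.00

4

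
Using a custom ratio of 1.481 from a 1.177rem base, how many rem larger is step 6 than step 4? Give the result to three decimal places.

Step 4: 1.177 × 1.481⁴ = 5.66235rem
Step 6: 1.177 × 1.481⁶ = 12.41958rem
Difference: 12.41958 − 5.66235 = 6.75723rem

6.757rem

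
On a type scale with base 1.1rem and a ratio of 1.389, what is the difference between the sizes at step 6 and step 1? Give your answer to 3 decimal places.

Step 1: 1.1 × 1.389 = 1.52790rem
Step 6: 1.1 × 1.389⁶ = 7.89962rem
Difference: 7.89962 − 1.52790 = 6.37172rem

6.372rem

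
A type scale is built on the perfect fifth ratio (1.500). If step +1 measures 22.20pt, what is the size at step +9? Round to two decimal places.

568.96pt

22.20 × 1.500⁸ = 22.20 × 25.62891 ≈ 568.962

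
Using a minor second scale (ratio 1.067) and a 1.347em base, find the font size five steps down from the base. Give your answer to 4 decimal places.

A modular type scale is a geometric sequence: sizeₙ = base × rⁿ.
1.347 ÷ 1.067⁵ = 1.347 ÷ 1.38300 ≈ 0.9740

0.9740em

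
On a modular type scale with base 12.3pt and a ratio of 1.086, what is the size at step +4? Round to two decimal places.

17.11pt

A modular type scale is a geometric sequence: sizeₙ = base × rⁿ.
12.3 × 1.086⁴ = 12.3 × 1.39097 ≈ 17.11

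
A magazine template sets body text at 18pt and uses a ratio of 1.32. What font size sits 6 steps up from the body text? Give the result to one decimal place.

95.2pt

18.0 × 1.32⁶ = 18.0 × 5.28985 ≈ 95.22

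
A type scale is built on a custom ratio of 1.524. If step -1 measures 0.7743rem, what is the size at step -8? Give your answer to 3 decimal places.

0.041rem

0.7743 ÷ 1.524⁷ = 0.7743 ÷ 19.09391 ≈ 0.041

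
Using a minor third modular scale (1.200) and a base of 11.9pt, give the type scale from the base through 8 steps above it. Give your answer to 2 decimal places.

11.90pt, 14.28pt, 17.14pt, 20.56pt, 24.68pt, 29.61pt, 35.53pt, 42.64pt, 51.17pt

Step 0: 11.9pt
Step 1: 11.9 × 1.200 = 14.28
Step 2: 11.9 × 1.200² = 17.14
Step 3: 11.9 × 1.200³ = 20.56
Step 4: 11.9 × 1.200⁴ = 24.68
Step 5: 11.9 × 1.200⁵ = 29.61
Step 6: 11.9 × 1.200⁶ = 35.53
Step 7: 11.9 × 1.200⁷ = 42.64
Step 8: 11.9 × 1.200⁸ = 51.17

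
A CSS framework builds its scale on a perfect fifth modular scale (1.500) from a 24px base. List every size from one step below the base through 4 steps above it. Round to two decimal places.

Step -1: 24.0 ÷ 1.500 = 16.00
Step 0: 24px
Step 1: 24.0 × 1.500 = 36.00
Step 2: 24.0 × 1.500² = 54.00
Step 3: 24.0 × 1.500³ = 81.00
Step 4: 24.0 × 1.500⁴ = 121.50

16.00px, 24.00px, 36.00px, 54.00px, 81.00px, 121.50px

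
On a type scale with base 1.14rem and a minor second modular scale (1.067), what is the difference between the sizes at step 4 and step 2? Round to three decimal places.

Step 2: 1.14 × 1.067² = 1.29788rem
Step 4: 1.14 × 1.067⁴ = 1.47762rem
Difference: 1.47762 − 1.29788 = 0.17974rem

0.180rem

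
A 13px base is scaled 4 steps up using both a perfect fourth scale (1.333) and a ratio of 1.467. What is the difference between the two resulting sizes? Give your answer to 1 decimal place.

Perfect fourth: 13.0 × 1.333⁴ = 41.045px
At 1.467: 13.0 × 1.467⁴ = 60.209px
Difference: 60.209 − 41.045 = 19.164px

19.2px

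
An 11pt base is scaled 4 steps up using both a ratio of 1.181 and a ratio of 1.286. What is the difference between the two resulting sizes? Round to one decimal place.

At 1.181: 11.0 × 1.181⁴ = 21.399pt
At 1.286: 11.0 × 1.286⁴ = 30.085pt
Difference: 30.085 − 21.399 = 8.686pt

8.7pt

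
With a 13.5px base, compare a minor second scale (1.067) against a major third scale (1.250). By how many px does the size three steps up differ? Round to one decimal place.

Minor second: 13.5 × 1.067³ = 16.399px
Major third: 13.5 × 1.250³ = 26.367px
Difference: 26.367 − 16.399 = 9.968px

10.0px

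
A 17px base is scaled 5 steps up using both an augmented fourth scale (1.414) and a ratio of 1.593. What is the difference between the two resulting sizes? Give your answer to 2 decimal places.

Augmented fourth: 17.0 × 1.414⁵ = 96.0939px
At 1.593: 17.0 × 1.593⁵ = 174.3925px
Difference: 174.3925 − 96.0939 = 78.2986px

78.30px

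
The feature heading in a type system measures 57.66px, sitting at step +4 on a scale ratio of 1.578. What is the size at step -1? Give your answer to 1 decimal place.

5.9px

Moving from step +4 to step -1 is 5 steps down, so divide by r⁵.
57.66 ÷ 1.578⁵ = 57.66 ÷ 9.78442 ≈ 5.893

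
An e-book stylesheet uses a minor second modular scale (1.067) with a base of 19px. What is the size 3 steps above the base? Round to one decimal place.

23.1px

19.0 × 1.067³ = 19.0 × 1.21477 ≈ 23.08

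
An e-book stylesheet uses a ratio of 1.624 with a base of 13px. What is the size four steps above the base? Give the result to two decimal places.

Each step on a modular scale multiplies by the ratio, so the size n steps from the base is base × ratioⁿ.
13.0 × 1.624⁴ = 13.0 × 6.95575 ≈ 90.42

90.42px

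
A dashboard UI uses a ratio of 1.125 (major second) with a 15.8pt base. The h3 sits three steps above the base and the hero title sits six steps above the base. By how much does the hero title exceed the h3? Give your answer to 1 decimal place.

Step 3: 15.8 × 1.125³ = 22.496pt
Step 6: 15.8 × 1.125⁶ = 32.031pt
Difference: 32.031 − 22.496 = 9.535pt

9.5pt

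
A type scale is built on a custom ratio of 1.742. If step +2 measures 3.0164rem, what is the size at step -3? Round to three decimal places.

3.0164 ÷ 1.742⁵ = 3.0164 ÷ 16.04134 ≈ 0.188

0.188rem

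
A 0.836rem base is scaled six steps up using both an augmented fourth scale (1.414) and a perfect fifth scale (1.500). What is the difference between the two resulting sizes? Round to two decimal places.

2.84rem

Augmented fourth: 0.836 × 1.414⁶ = 6.6819rem
Perfect fifth: 0.836 × 1.500⁶ = 9.5226rem
Difference: 9.5226 − 6.6819 = 2.8407rem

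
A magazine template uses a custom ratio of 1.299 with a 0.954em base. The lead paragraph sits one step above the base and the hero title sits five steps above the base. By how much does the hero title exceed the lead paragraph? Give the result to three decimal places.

Step 1: 0.954 × 1.299 = 1.23925em
Step 5: 0.954 × 1.299⁵ = 3.52853em
Difference: 3.52853 − 1.23925 = 2.28928em

2.289em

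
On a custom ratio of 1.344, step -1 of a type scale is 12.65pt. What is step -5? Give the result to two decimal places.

12.65 ÷ 1.344⁴ = 12.65 ÷ 3.26285 ≈ 3.877

3.88pt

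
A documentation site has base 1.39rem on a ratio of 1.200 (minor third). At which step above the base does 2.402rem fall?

3

1.200ⁿ = 2.402 / 1.39 = 1.7281
n = ln(1.7281) / ln(1.200) = 0.5470 / 0.1823 ≈ 3.00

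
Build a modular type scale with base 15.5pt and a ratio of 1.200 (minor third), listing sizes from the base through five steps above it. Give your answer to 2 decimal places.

Step 0: 15.5pt
Step 1: 15.5 × 1.200 = 18.60
Step 2: 15.5 × 1.200² = 22.32
Step 3: 15.5 × 1.200³ = 26.78
Step 4: 15.5 × 1.200⁴ = 32.14
Step 5: 15.5 × 1.200⁵ = 38.57

15.50pt, 18.60pt, 22.32pt, 26.78pt, 32.14pt, 38.57pt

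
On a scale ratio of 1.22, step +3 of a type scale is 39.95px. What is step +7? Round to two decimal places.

39.95 × 1.22⁴ = 39.95 × 2.21533 ≈ 88.503

88.50px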